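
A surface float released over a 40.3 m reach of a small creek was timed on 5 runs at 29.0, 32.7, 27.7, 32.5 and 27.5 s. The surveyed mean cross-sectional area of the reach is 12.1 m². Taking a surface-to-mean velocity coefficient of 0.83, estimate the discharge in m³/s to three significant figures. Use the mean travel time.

t̄ = (29.0 + 32.7 + 27.7 + 32.5 + 27.5) / 5 = 29.88 s
v_surface = L / t̄ = 40.3 / 29.88 = 1.349 m/s
v_mean = 0.83 × 1.349 = 1.119 m/s
Q = A × v_mean = 12.1 × 1.119 = 13.55 m³/s

13.5 m³/s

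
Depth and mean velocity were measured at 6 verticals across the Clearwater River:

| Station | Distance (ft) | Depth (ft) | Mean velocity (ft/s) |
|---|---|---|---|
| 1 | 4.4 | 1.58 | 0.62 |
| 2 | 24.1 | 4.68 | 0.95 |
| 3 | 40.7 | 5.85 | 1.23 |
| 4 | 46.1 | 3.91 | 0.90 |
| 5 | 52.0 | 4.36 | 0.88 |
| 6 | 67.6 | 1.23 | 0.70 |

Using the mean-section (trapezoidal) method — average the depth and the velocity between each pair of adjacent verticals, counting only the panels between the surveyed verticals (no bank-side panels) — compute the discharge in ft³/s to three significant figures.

Panel 1-2: Δb = 19.7 ft, d̄ = (1.58+4.68)/2 = 3.13, v̄ = (0.62+0.95)/2 = 0.785 → q = 19.7×3.13×0.785 = 48.40 ft³/s
Panel 2-3: Δb = 16.6 ft, d̄ = (4.68+5.85)/2 = 5.265, v̄ = (0.95+1.23)/2 = 1.09 → q = 16.6×5.265×1.09 = 95.26 ft³/s
Panel 3-4: Δb = 5.4 ft, d̄ = (5.85+3.91)/2 = 4.88, v̄ = (1.23+0.90)/2 = 1.065 → q = 5.4×4.88×1.065 = 28.06 ft³/s
Panel 4-5: Δb = 5.9 ft, d̄ = (3.91+4.36)/2 = 4.135, v̄ = (0.90+0.88)/2 = 0.89 → q = 5.9×4.135×0.89 = 21.71 ft³/s
Panel 5-6: Δb = 15.6 ft, d̄ = (4.36+1.23)/2 = 2.795, v̄ = (0.88+0.70)/2 = 0.79 → q = 15.6×2.795×0.79 = 34.45 ft³/s
Q = Σ q = 227.9 ft³/s

228 ft³/s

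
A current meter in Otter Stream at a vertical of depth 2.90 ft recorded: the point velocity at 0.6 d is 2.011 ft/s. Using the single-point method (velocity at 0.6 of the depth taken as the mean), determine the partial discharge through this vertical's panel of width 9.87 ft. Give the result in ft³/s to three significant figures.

v̄ = v₀.₆ = 2.011 ft/s
q = v̄ × d × w = 2.011 × 2.90 × 9.87 = 57.56 ft³/s

57.6 ft³/s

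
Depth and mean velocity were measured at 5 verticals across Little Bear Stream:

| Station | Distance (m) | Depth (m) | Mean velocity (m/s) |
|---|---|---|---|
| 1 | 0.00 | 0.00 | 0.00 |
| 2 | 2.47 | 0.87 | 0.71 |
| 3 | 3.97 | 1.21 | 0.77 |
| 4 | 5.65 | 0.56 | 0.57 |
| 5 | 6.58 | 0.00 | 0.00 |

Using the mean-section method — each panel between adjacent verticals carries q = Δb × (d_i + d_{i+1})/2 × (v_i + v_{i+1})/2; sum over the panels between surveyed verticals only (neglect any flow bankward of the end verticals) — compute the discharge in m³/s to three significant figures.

Panel 1-2: Δb = 2.47 m, d̄ = (0.00+0.87)/2 = 0.435, v̄ = (0.00+0.71)/2 = 0.355 → q = 2.47×0.435×0.355 = 0.3814 m³/s
Panel 2-3: Δb = 1.5 m, d̄ = (0.87+1.21)/2 = 1.04, v̄ = (0.71+0.77)/2 = 0.74 → q = 1.5×1.04×0.74 = 1.154 m³/s
Panel 3-4: Δb = 1.68 m, d̄ = (1.21+0.56)/2 = 0.885, v̄ = (0.77+0.57)/2 = 0.67 → q = 1.68×0.885×0.67 = 0.9962 m³/s
Panel 4-5: Δb = 0.93 m, d̄ = (0.56+0.00)/2 = 0.28, v̄ = (0.57+0.00)/2 = 0.285 → q = 0.93×0.28×0.285 = 0.07421 m³/s
Q = Σ q = 2.606 m³/s

2.61 m³/s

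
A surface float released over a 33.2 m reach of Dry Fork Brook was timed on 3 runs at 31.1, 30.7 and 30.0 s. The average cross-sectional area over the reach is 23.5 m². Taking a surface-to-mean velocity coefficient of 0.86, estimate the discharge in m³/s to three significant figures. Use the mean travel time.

21.9 m³/s

t̄ = (31.1 + 30.7 + 30.0) / 3 = 30.6 s
v_surface = L / t̄ = 33.2 / 30.6 = 1.085 m/s
v_mean = 0.86 × 1.085 = 0.9331 m/s
Q = A × v_mean = 23.5 × 0.9331 = 21.93 m³/s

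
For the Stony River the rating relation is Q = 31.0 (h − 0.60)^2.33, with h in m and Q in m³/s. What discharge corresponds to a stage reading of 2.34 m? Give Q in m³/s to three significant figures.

Q = 31.0 × (2.34 − 0.60)^2.33 = 31.0 × 1.74^2.33 = 112.7 m³/s

113 m³/s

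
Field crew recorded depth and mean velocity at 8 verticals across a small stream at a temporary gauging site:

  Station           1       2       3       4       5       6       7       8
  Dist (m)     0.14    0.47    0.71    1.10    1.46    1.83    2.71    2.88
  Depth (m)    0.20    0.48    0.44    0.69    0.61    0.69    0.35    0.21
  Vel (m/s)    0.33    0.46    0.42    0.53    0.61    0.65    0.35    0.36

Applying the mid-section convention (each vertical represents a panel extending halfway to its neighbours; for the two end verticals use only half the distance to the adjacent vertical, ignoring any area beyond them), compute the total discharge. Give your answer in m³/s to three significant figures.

0.756 m³/s

w_1 = (0.47 − 0.14)/2 = 0.165 m; q_1 = 0.33 × 0.20 × 0.165 = 0.01089 m³/s
w_2 = (0.71 − 0.14)/2 = 0.285 m; q_2 = 0.46 × 0.48 × 0.285 = 0.06293 m³/s
w_3 = (1.10 − 0.47)/2 = 0.315 m; q_3 = 0.42 × 0.44 × 0.315 = 0.05821 m³/s
w_4 = (1.46 − 0.71)/2 = 0.375 m; q_4 = 0.53 × 0.69 × 0.375 = 0.1371 m³/s
w_5 = (1.83 − 1.10)/2 = 0.365 m; q_5 = 0.61 × 0.61 × 0.365 = 0.1358 m³/s
w_6 = (2.71 − 1.46)/2 = 0.625 m; q_6 = 0.65 × 0.69 × 0.625 = 0.2803 m³/s
w_7 = (2.88 − 1.83)/2 = 0.525 m; q_7 = 0.35 × 0.35 × 0.525 = 0.06431 m³/s
w_8 = (2.88 − 2.71)/2 = 0.085 m; q_8 = 0.36 × 0.21 × 0.085 = 0.006426 m³/s
Q = Σ qᵢ = 0.7560 m³/s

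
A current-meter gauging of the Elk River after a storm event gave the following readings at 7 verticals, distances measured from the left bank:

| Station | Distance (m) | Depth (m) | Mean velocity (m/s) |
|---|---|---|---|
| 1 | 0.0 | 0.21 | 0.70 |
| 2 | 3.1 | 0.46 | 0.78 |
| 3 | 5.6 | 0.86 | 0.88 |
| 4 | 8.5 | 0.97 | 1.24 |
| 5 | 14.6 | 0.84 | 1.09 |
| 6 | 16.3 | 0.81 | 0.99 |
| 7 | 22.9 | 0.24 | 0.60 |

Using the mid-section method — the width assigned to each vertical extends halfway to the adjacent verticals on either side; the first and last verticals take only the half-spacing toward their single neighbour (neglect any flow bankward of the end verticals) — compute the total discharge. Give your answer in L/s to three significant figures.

16100 L/s

w_1 = (3.1 − 0.0)/2 = 1.55 m; q_1 = 0.70 × 0.21 × 1.55 = 0.2279 m³/s
w_2 = (5.6 − 0.0)/2 = 2.8 m; q_2 = 0.78 × 0.46 × 2.8 = 1.005 m³/s
w_3 = (8.5 − 3.1)/2 = 2.7 m; q_3 = 0.88 × 0.86 × 2.7 = 2.043 m³/s
w_4 = (14.6 − 5.6)/2 = 4.5 m; q_4 = 1.24 × 0.97 × 4.5 = 5.413 m³/s
w_5 = (16.3 − 8.5)/2 = 3.9 m; q_5 = 1.09 × 0.84 × 3.9 = 3.571 m³/s
w_6 = (22.9 − 14.6)/2 = 4.15 m; q_6 = 0.99 × 0.81 × 4.15 = 3.328 m³/s
w_7 = (22.9 − 16.3)/2 = 3.3 m; q_7 = 0.60 × 0.24 × 3.3 = 0.4752 m³/s
Q = Σ qᵢ = 16.06 m³/s
= 16.06 × 1000 = 16060 L/s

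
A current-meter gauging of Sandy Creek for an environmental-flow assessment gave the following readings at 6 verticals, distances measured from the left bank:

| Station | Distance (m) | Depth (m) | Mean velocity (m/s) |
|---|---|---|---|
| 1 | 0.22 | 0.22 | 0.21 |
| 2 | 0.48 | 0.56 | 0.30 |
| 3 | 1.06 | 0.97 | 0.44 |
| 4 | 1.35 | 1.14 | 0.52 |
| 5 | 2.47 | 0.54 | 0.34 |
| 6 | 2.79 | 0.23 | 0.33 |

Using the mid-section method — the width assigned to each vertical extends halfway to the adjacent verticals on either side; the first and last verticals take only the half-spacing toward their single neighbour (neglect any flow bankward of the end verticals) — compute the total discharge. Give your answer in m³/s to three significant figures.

0.824 m³/s

w_1 = (0.48 − 0.22)/2 = 0.13 m; q_1 = 0.21 × 0.22 × 0.13 = 0.006006 m³/s
w_2 = (1.06 − 0.22)/2 = 0.42 m; q_2 = 0.30 × 0.56 × 0.42 = 0.07056 m³/s
w_3 = (1.35 − 0.48)/2 = 0.435 m; q_3 = 0.44 × 0.97 × 0.435 = 0.1857 m³/s
w_4 = (2.47 − 1.06)/2 = 0.705 m; q_4 = 0.52 × 1.14 × 0.705 = 0.4179 m³/s
w_5 = (2.79 − 1.35)/2 = 0.72 m; q_5 = 0.34 × 0.54 × 0.72 = 0.1322 m³/s
w_6 = (2.79 − 2.47)/2 = 0.16 m; q_6 = 0.33 × 0.23 × 0.16 = 0.01214 m³/s
Q = Σ qᵢ = 0.8245 m³/s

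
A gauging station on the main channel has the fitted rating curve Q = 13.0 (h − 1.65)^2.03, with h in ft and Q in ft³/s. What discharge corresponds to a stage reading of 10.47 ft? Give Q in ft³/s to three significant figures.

Q = 13.0 × (10.47 − 1.65)^2.03 = 13.0 × 8.82^2.03 = 1080 ft³/s

1080 ft³/s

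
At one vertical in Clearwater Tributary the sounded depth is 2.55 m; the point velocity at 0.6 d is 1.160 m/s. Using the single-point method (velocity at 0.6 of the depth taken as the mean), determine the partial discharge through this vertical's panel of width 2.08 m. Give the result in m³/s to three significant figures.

6.15 m³/s

v̄ = v₀.₆ = 1.160 m/s
q = v̄ × d × w = 1.160 × 2.55 × 2.08 = 6.153 m³/s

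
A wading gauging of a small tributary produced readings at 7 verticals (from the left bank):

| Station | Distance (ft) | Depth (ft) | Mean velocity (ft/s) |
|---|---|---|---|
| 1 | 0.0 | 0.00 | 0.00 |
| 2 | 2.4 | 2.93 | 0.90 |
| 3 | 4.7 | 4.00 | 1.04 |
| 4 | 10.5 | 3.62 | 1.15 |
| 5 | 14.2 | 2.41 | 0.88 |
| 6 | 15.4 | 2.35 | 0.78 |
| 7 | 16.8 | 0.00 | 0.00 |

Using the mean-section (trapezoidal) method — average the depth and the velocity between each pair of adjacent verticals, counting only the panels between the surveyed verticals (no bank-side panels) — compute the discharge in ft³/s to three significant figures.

47.8 ft³/s

Panel 1-2: Δb = 2.4 ft, d̄ = (0.00+2.93)/2 = 1.465, v̄ = (0.00+0.90)/2 = 0.45 → q = 2.4×1.465×0.45 = 1.582 ft³/s
Panel 2-3: Δb = 2.3 ft, d̄ = (2.93+4.00)/2 = 3.465, v̄ = (0.90+1.04)/2 = 0.97 → q = 2.3×3.465×0.97 = 7.730 ft³/s
Panel 3-4: Δb = 5.8 ft, d̄ = (4.00+3.62)/2 = 3.81, v̄ = (1.04+1.15)/2 = 1.095 → q = 5.8×3.81×1.095 = 24.20 ft³/s
Panel 4-5: Δb = 3.7 ft, d̄ = (3.62+2.41)/2 = 3.015, v̄ = (1.15+0.88)/2 = 1.015 → q = 3.7×3.015×1.015 = 11.32 ft³/s
Panel 5-6: Δb = 1.2 ft, d̄ = (2.41+2.35)/2 = 2.38, v̄ = (0.88+0.78)/2 = 0.83 → q = 1.2×2.38×0.83 = 2.370 ft³/s
Panel 6-7: Δb = 1.4 ft, d̄ = (2.35+0.00)/2 = 1.175, v̄ = (0.78+0.00)/2 = 0.39 → q = 1.4×1.175×0.39 = 0.6416 ft³/s
Q = Σ q = 47.84 ft³/s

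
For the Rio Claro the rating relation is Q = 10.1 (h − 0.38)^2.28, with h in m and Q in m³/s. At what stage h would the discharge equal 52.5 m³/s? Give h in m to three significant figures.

h − h₀ = (Q/C)^(1/b) = (52.5/10.1)^(1/2.28) = 2.060 m
h = 0.38 + 2.060 = 2.440 m

2.44 m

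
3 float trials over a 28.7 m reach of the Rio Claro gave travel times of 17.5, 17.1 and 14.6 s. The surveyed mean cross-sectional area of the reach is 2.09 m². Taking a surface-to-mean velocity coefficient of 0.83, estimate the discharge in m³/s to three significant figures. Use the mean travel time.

t̄ = (17.5 + 17.1 + 14.6) / 3 = 16.4 s
v_surface = L / t̄ = 28.7 / 16.4 = 1.750 m/s
v_mean = 0.83 × 1.750 = 1.453 m/s
Q = A × v_mean = 2.09 × 1.453 = 3.036 m³/s

3.04 m³/s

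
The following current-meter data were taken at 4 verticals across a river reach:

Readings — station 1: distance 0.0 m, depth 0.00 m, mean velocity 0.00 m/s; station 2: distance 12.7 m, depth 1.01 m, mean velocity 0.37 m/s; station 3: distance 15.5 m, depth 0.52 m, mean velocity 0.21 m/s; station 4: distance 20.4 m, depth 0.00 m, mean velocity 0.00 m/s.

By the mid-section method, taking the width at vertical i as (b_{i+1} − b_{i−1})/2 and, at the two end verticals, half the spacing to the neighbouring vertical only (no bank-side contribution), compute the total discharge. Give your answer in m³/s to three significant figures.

w_2 = (15.5 − 0.0)/2 = 7.75 m; q_2 = 0.37 × 1.01 × 7.75 = 2.896 m³/s
w_3 = (20.4 − 12.7)/2 = 3.85 m; q_3 = 0.21 × 0.52 × 3.85 = 0.4204 m³/s
Stations 1, 4 contribute zero (depth or velocity is 0).
Q = Σ qᵢ = 3.317 m³/s

3.32 m³/s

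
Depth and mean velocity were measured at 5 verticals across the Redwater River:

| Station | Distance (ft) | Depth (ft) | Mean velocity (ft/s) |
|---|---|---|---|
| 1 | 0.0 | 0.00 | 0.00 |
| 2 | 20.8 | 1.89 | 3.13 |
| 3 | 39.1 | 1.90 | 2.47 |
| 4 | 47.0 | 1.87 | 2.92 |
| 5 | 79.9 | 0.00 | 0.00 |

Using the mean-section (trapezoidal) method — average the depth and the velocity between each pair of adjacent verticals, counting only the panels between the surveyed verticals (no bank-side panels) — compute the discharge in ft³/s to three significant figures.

Panel 1-2: Δb = 20.8 ft, d̄ = (0.00+1.89)/2 = 0.945, v̄ = (0.00+3.13)/2 = 1.565 → q = 20.8×0.945×1.565 = 30.76 ft³/s
Panel 2-3: Δb = 18.3 ft, d̄ = (1.89+1.90)/2 = 1.895, v̄ = (3.13+2.47)/2 = 2.8 → q = 18.3×1.895×2.8 = 97.10 ft³/s
Panel 3-4: Δb = 7.9 ft, d̄ = (1.90+1.87)/2 = 1.885, v̄ = (2.47+2.92)/2 = 2.695 → q = 7.9×1.885×2.695 = 40.13 ft³/s
Panel 4-5: Δb = 32.9 ft, d̄ = (1.87+0.00)/2 = 0.935, v̄ = (2.92+0.00)/2 = 1.46 → q = 32.9×0.935×1.46 = 44.91 ft³/s
Q = Σ q = 212.9 ft³/s

213 ft³/s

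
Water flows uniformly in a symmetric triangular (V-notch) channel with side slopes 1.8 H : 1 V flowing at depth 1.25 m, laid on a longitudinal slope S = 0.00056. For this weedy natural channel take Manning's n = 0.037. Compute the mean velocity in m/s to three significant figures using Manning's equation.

A = z·y² = 1.8×1.25² = 2.813 m²
P = 2y√(1+z²) = 2×1.25×√(1+1.8²) = 5.148 m
R = A/P = 2.813/5.148 = 0.5463 m
Q = (1/n)·A·R^(2/3)·S^(1/2) = (1/0.037) × 2.813 × 0.5463^(2/3) × 0.00056^(1/2) = 1.202 m³/s
V = Q/A = 1.202/2.813 = 0.4274 m/s

0.427 m/s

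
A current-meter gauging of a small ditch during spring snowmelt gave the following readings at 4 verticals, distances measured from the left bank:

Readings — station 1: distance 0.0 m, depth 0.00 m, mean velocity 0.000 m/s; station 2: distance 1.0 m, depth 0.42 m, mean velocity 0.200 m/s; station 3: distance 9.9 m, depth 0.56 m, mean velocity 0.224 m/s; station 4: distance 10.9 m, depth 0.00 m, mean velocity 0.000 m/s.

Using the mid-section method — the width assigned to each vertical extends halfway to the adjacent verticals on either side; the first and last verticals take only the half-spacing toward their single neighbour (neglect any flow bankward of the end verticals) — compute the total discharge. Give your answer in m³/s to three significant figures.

w_2 = (9.9 − 0.0)/2 = 4.95 m; q_2 = 0.200 × 0.42 × 4.95 = 0.4158 m³/s
w_3 = (10.9 − 1.0)/2 = 4.95 m; q_3 = 0.224 × 0.56 × 4.95 = 0.6209 m³/s
Stations 1, 4 contribute zero (depth or velocity is 0).
Q = Σ qᵢ = 1.037 m³/s

1.04 m³/s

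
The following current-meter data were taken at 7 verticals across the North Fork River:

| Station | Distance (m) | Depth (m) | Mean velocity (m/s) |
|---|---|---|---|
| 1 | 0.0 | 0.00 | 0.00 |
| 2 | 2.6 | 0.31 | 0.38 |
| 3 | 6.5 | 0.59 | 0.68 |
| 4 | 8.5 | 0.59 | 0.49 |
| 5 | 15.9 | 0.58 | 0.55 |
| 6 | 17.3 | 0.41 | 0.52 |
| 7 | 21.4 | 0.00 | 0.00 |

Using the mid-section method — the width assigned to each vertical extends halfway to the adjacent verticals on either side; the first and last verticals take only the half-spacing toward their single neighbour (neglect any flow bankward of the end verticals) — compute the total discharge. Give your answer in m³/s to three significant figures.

w_2 = (6.5 − 0.0)/2 = 3.25 m; q_2 = 0.38 × 0.31 × 3.25 = 0.3829 m³/s
w_3 = (8.5 − 2.6)/2 = 2.95 m; q_3 = 0.68 × 0.59 × 2.95 = 1.184 m³/s
w_4 = (15.9 − 6.5)/2 = 4.7 m; q_4 = 0.49 × 0.59 × 4.7 = 1.359 m³/s
w_5 = (17.3 − 8.5)/2 = 4.4 m; q_5 = 0.55 × 0.58 × 4.4 = 1.404 m³/s
w_6 = (21.4 − 15.9)/2 = 2.75 m; q_6 = 0.52 × 0.41 × 2.75 = 0.5863 m³/s
Stations 1, 7 contribute zero (depth or velocity is 0).
Q = Σ qᵢ = 4.915 m³/s

4.92 m³/s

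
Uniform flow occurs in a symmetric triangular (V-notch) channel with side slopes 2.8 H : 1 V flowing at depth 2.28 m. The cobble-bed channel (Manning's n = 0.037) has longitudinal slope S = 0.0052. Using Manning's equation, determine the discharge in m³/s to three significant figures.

A = z·y² = 2.8×2.28² = 14.56 m²
P = 2y√(1+z²) = 2×2.28×√(1+2.8²) = 13.56 m
R = A/P = 14.56/13.56 = 1.074 m
Q = (1/n)·A·R^(2/3)·S^(1/2) = (1/0.037) × 14.56 × 1.074^(2/3) × 0.0052^(1/2) = 29.74 m³/s

29.7 m³/s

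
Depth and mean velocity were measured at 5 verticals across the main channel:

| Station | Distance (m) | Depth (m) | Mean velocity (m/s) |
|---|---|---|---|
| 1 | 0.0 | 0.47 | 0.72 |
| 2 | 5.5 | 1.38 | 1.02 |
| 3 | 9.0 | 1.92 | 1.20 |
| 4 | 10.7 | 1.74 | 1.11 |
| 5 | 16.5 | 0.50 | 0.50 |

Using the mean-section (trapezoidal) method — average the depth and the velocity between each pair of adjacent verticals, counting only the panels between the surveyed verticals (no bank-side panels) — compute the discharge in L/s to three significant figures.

Panel 1-2: Δb = 5.5 m, d̄ = (0.47+1.38)/2 = 0.925, v̄ = (0.72+1.02)/2 = 0.87 → q = 5.5×0.925×0.87 = 4.426 m³/s
Panel 2-3: Δb = 3.5 m, d̄ = (1.38+1.92)/2 = 1.65, v̄ = (1.02+1.20)/2 = 1.11 → q = 3.5×1.65×1.11 = 6.410 m³/s
Panel 3-4: Δb = 1.7 m, d̄ = (1.92+1.74)/2 = 1.83, v̄ = (1.20+1.11)/2 = 1.155 → q = 1.7×1.83×1.155 = 3.593 m³/s
Panel 4-5: Δb = 5.8 m, d̄ = (1.74+0.50)/2 = 1.12, v̄ = (1.11+0.50)/2 = 0.805 → q = 5.8×1.12×0.805 = 5.229 m³/s
Q = Σ q = 19.66 m³/s
= 19.66 × 1000 = 19660 L/s

19700 L/s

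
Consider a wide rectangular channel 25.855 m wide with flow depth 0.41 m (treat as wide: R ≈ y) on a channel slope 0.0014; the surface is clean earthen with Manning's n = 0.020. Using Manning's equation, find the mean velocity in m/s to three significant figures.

1.03 m/s

A = b·y = 25.855 × 0.41 = 10.60 m²
Wide channel: R ≈ y = 0.41 m
Q = (1/n)·A·R^(2/3)·S^(1/2) = (1/0.020) × 10.60 × 0.4100^(2/3) × 0.0014^(1/2) = 10.95 m³/s
V = Q/A = 10.95/10.60 = 1.032 m/s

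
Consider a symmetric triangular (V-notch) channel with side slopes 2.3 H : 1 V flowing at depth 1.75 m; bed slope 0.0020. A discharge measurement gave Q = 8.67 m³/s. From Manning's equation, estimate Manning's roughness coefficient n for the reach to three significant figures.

A = z·y² = 2.3×1.75² = 7.044 m²
P = 2y√(1+z²) = 2×1.75×√(1+2.3²) = 8.778 m
R = A/P = 7.044/8.778 = 0.8024 m
n = (1/Q)·A·R^(2/3)·S^(1/2) = (1/8.67) × 7.044 × 0.8635 × 0.04472 = 0.03137

0.0314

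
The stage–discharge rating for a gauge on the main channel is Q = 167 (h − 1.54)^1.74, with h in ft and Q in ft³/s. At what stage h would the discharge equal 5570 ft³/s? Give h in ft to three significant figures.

h − h₀ = (Q/C)^(1/b) = (5570/167)^(1/1.74) = 7.505 ft
h = 1.54 + 7.505 = 9.045 ft

9.05 ft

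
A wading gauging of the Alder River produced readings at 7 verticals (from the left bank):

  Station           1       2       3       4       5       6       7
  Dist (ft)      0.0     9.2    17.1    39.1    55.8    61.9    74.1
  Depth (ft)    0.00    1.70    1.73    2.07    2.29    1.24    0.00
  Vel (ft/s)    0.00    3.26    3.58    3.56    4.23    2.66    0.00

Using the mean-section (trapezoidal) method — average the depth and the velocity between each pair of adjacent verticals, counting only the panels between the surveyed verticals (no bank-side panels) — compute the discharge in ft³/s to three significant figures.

Panel 1-2: Δb = 9.2 ft, d̄ = (0.00+1.70)/2 = 0.85, v̄ = (0.00+3.26)/2 = 1.63 → q = 9.2×0.85×1.63 = 12.75 ft³/s
Panel 2-3: Δb = 7.9 ft, d̄ = (1.70+1.73)/2 = 1.715, v̄ = (3.26+3.58)/2 = 3.42 → q = 7.9×1.715×3.42 = 46.34 ft³/s
Panel 3-4: Δb = 22 ft, d̄ = (1.73+2.07)/2 = 1.9, v̄ = (3.58+3.56)/2 = 3.57 → q = 22×1.9×3.57 = 149.2 ft³/s
Panel 4-5: Δb = 16.7 ft, d̄ = (2.07+2.29)/2 = 2.18, v̄ = (3.56+4.23)/2 = 3.895 → q = 16.7×2.18×3.895 = 141.8 ft³/s
Panel 5-6: Δb = 6.1 ft, d̄ = (2.29+1.24)/2 = 1.765, v̄ = (4.23+2.66)/2 = 3.445 → q = 6.1×1.765×3.445 = 37.09 ft³/s
Panel 6-7: Δb = 12.2 ft, d̄ = (1.24+0.00)/2 = 0.62, v̄ = (2.66+0.00)/2 = 1.33 → q = 12.2×0.62×1.33 = 10.06 ft³/s
Q = Σ q = 397.3 ft³/s

397 ft³/s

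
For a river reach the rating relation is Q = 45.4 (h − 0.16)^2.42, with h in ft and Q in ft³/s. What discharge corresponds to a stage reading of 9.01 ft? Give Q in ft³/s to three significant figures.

Q = 45.4 × (9.01 − 0.16)^2.42 = 45.4 × 8.85^2.42 = 8885 ft³/s

8890 ft³/s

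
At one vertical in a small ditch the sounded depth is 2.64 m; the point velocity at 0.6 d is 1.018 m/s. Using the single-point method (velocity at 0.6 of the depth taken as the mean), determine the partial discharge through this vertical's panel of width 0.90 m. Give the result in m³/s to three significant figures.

2.42 m³/s

v̄ = v₀.₆ = 1.018 m/s
q = v̄ × d × w = 1.018 × 2.64 × 0.90 = 2.419 m³/s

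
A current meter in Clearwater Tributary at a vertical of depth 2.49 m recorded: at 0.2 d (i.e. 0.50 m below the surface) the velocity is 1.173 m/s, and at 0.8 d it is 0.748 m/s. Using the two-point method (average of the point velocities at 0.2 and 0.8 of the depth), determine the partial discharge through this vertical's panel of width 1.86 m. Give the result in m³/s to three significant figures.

v̄ = (1.173 + 0.748) / 2 = 0.9605 m/s
q = v̄ × d × w = 0.9605 × 2.49 × 1.86 = 4.448 m³/s

4.45 m³/s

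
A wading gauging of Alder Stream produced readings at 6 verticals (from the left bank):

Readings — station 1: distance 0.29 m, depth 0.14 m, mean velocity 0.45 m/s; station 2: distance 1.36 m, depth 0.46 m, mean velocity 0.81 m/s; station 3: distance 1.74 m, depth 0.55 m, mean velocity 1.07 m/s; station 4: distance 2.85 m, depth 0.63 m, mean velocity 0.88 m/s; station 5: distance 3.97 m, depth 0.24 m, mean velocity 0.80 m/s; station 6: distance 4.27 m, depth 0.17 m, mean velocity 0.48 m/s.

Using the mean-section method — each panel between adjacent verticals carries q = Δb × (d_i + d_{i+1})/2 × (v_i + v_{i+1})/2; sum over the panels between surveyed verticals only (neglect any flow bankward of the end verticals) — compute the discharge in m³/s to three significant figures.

1.47 m³/s

Panel 1-2: Δb = 1.07 m, d̄ = (0.14+0.46)/2 = 0.3, v̄ = (0.45+0.81)/2 = 0.63 → q = 1.07×0.3×0.63 = 0.2022 m³/s
Panel 2-3: Δb = 0.38 m, d̄ = (0.46+0.55)/2 = 0.505, v̄ = (0.81+1.07)/2 = 0.94 → q = 0.38×0.505×0.94 = 0.1804 m³/s
Panel 3-4: Δb = 1.11 m, d̄ = (0.55+0.63)/2 = 0.59, v̄ = (1.07+0.88)/2 = 0.975 → q = 1.11×0.59×0.975 = 0.6385 m³/s
Panel 4-5: Δb = 1.12 m, d̄ = (0.63+0.24)/2 = 0.435, v̄ = (0.88+0.80)/2 = 0.84 → q = 1.12×0.435×0.84 = 0.4092 m³/s
Panel 5-6: Δb = 0.3 m, d̄ = (0.24+0.17)/2 = 0.205, v̄ = (0.80+0.48)/2 = 0.64 → q = 0.3×0.205×0.64 = 0.03936 m³/s
Q = Σ q = 1.470 m³/s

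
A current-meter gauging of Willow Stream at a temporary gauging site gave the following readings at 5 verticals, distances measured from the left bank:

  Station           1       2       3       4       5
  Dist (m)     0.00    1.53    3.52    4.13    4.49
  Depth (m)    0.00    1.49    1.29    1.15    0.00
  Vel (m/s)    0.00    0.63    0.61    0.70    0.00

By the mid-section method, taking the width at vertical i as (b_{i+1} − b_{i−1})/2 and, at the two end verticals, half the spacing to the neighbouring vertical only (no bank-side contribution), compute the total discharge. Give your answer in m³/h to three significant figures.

w_2 = (3.52 − 0.00)/2 = 1.76 m; q_2 = 0.63 × 1.49 × 1.76 = 1.652 m³/s
w_3 = (4.13 − 1.53)/2 = 1.3 m; q_3 = 0.61 × 1.29 × 1.3 = 1.023 m³/s
w_4 = (4.49 − 3.52)/2 = 0.485 m; q_4 = 0.70 × 1.15 × 0.485 = 0.3904 m³/s
Stations 1, 5 contribute zero (depth or velocity is 0).
Q = Σ qᵢ = 3.066 m³/s
= 3.066 × 3600 = 11040 m³/h

11000 m³/h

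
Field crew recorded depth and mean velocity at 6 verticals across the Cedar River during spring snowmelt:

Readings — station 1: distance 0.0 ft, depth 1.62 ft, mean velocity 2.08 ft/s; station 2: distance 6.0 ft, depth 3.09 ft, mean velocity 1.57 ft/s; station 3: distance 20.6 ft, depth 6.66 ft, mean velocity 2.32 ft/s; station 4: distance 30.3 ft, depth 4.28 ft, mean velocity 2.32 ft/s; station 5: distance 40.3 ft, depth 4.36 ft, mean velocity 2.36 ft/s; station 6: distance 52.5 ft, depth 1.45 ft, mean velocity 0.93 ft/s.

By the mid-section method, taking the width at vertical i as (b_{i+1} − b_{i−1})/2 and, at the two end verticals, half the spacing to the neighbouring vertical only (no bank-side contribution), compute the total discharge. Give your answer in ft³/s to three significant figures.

w_1 = (6.0 − 0.0)/2 = 3 ft; q_1 = 2.08 × 1.62 × 3 = 10.11 ft³/s
w_2 = (20.6 − 0.0)/2 = 10.3 ft; q_2 = 1.57 × 3.09 × 10.3 = 49.97 ft³/s
w_3 = (30.3 − 6.0)/2 = 12.15 ft; q_3 = 2.32 × 6.66 × 12.15 = 187.7 ft³/s
w_4 = (40.3 − 20.6)/2 = 9.85 ft; q_4 = 2.32 × 4.28 × 9.85 = 97.81 ft³/s
w_5 = (52.5 − 30.3)/2 = 11.1 ft; q_5 = 2.36 × 4.36 × 11.1 = 114.2 ft³/s
w_6 = (52.5 − 40.3)/2 = 6.1 ft; q_6 = 0.93 × 1.45 × 6.1 = 8.226 ft³/s
Q = Σ qᵢ = 468.1 ft³/s

468 ft³/s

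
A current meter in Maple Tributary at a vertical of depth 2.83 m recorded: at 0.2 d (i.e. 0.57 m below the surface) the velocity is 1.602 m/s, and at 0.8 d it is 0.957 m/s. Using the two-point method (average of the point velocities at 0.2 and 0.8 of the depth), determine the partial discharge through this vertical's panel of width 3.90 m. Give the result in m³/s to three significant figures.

14.1 m³/s

v̄ = (1.602 + 0.957) / 2 = 1.280 m/s
q = v̄ × d × w = 1.280 × 2.83 × 3.90 = 14.12 m³/s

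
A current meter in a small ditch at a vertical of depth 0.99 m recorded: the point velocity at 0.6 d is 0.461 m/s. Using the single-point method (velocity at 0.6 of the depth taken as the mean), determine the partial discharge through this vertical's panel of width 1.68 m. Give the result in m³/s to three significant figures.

0.767 m³/s

v̄ = v₀.₆ = 0.461 m/s
q = v̄ × d × w = 0.4610 × 0.99 × 1.68 = 0.7667 m³/s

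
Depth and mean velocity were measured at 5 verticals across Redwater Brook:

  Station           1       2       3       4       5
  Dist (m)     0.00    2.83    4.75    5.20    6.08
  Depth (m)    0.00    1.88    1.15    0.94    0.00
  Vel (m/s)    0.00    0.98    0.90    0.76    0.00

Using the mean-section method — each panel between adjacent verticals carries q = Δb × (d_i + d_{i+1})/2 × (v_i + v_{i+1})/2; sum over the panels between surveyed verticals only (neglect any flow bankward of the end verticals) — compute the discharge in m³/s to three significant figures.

4.59 m³/s

Panel 1-2: Δb = 2.83 m, d̄ = (0.00+1.88)/2 = 0.94, v̄ = (0.00+0.98)/2 = 0.49 → q = 2.83×0.94×0.49 = 1.303 m³/s
Panel 2-3: Δb = 1.92 m, d̄ = (1.88+1.15)/2 = 1.515, v̄ = (0.98+0.90)/2 = 0.94 → q = 1.92×1.515×0.94 = 2.734 m³/s
Panel 3-4: Δb = 0.45 m, d̄ = (1.15+0.94)/2 = 1.045, v̄ = (0.90+0.76)/2 = 0.83 → q = 0.45×1.045×0.83 = 0.3903 m³/s
Panel 4-5: Δb = 0.88 m, d̄ = (0.94+0.00)/2 = 0.47, v̄ = (0.76+0.00)/2 = 0.38 → q = 0.88×0.47×0.38 = 0.1572 m³/s
Q = Σ q = 4.585 m³/s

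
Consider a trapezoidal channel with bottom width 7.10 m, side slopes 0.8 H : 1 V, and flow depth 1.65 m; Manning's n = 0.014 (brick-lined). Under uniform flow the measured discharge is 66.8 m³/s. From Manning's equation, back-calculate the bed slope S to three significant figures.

0.00345

A = (b + z·y)·y = (7.10 + 0.8×1.65)×1.65 = 13.89 m²
P = b + 2y√(1+z²) = 7.10 + 2×1.65×√(1+0.8²) = 11.33 m
R = A/P = 13.89/11.33 = 1.227 m
S = (Q·n / (1·A·R^(2/3)))² = (66.8×0.014 / (1×13.89×1.146))² = 0.003451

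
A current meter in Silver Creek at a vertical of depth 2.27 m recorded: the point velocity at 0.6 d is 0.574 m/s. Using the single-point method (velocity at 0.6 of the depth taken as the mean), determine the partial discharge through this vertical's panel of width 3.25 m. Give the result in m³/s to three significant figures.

v̄ = v₀.₆ = 0.574 m/s
q = v̄ × d × w = 0.5740 × 2.27 × 3.25 = 4.235 m³/s

4.23 m³/s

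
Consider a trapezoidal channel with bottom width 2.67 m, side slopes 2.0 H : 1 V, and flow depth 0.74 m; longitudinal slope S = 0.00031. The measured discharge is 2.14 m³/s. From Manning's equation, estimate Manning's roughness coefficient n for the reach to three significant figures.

0.0162

A = (b + z·y)·y = (2.67 + 2.0×0.74)×0.74 = 3.071 m²
P = b + 2y√(1+z²) = 2.67 + 2×0.74×√(1+2.0²) = 5.979 m
R = A/P = 3.071/5.979 = 0.5136 m
n = (1/Q)·A·R^(2/3)·S^(1/2) = (1/2.14) × 3.071 × 0.6413 × 0.01761 = 0.01620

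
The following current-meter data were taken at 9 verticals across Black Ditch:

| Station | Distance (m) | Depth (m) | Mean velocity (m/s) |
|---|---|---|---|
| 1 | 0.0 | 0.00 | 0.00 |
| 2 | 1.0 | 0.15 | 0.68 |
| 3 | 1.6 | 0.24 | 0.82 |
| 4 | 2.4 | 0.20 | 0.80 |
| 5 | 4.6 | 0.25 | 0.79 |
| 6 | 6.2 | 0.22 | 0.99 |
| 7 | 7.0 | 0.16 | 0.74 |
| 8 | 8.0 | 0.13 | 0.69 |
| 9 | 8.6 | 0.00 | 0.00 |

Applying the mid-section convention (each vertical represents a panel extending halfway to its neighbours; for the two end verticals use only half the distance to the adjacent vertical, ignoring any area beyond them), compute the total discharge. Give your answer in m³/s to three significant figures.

w_2 = (1.6 − 0.0)/2 = 0.8 m; q_2 = 0.68 × 0.15 × 0.8 = 0.08160 m³/s
w_3 = (2.4 − 1.0)/2 = 0.7 m; q_3 = 0.82 × 0.24 × 0.7 = 0.1378 m³/s
w_4 = (4.6 − 1.6)/2 = 1.5 m; q_4 = 0.80 × 0.20 × 1.5 = 0.2400 m³/s
w_5 = (6.2 − 2.4)/2 = 1.9 m; q_5 = 0.79 × 0.25 × 1.9 = 0.3753 m³/s
w_6 = (7.0 − 4.6)/2 = 1.2 m; q_6 = 0.99 × 0.22 × 1.2 = 0.2614 m³/s
w_7 = (8.0 − 6.2)/2 = 0.9 m; q_7 = 0.74 × 0.16 × 0.9 = 0.1066 m³/s
w_8 = (8.6 − 7.0)/2 = 0.8 m; q_8 = 0.69 × 0.13 × 0.8 = 0.07176 m³/s
Stations 1, 9 contribute zero (depth or velocity is 0).
Q = Σ qᵢ = 1.274 m³/s

1.27 m³/s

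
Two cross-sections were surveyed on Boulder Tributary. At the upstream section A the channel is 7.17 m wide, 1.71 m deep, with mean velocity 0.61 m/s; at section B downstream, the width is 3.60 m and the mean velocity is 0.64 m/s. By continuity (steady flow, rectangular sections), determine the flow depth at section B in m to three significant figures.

Q = A₁V₁ = (7.17×1.71) × 0.61 = 7.479 m³/s
d₂ = Q/(b₂ V₂) = 7.479/(3.60×0.64) = 3.246 m

3.25 m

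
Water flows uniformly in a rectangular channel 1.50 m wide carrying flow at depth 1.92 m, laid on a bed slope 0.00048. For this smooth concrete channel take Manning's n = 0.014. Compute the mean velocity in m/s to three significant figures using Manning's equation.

A = b·y = 1.50 × 1.92 = 2.880 m²
P = b + 2y = 1.50 + 2×1.92 = 5.340 m
R = A/P = 2.880/5.340 = 0.5393 m
Q = (1/n)·A·R^(2/3)·S^(1/2) = (1/0.014) × 2.880 × 0.5393^(2/3) × 0.00048^(1/2) = 2.986 m³/s
V = Q/A = 2.986/2.880 = 1.037 m/s

1.04 m/s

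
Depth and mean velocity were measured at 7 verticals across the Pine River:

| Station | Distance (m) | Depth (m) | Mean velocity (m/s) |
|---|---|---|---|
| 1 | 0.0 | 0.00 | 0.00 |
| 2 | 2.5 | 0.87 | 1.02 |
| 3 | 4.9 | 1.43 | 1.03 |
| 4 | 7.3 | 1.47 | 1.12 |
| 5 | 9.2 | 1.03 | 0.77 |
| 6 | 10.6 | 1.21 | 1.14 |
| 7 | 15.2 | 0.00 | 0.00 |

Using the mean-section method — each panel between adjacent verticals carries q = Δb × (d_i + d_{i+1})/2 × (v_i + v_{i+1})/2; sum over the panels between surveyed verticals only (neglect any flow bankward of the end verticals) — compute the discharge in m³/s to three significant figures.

12.5 m³/s

Panel 1-2: Δb = 2.5 m, d̄ = (0.00+0.87)/2 = 0.435, v̄ = (0.00+1.02)/2 = 0.51 → q = 2.5×0.435×0.51 = 0.5546 m³/s
Panel 2-3: Δb = 2.4 m, d̄ = (0.87+1.43)/2 = 1.15, v̄ = (1.02+1.03)/2 = 1.025 → q = 2.4×1.15×1.025 = 2.829 m³/s
Panel 3-4: Δb = 2.4 m, d̄ = (1.43+1.47)/2 = 1.45, v̄ = (1.03+1.12)/2 = 1.075 → q = 2.4×1.45×1.075 = 3.741 m³/s
Panel 4-5: Δb = 1.9 m, d̄ = (1.47+1.03)/2 = 1.25, v̄ = (1.12+0.77)/2 = 0.945 → q = 1.9×1.25×0.945 = 2.244 m³/s
Panel 5-6: Δb = 1.4 m, d̄ = (1.03+1.21)/2 = 1.12, v̄ = (0.77+1.14)/2 = 0.955 → q = 1.4×1.12×0.955 = 1.497 m³/s
Panel 6-7: Δb = 4.6 m, d̄ = (1.21+0.00)/2 = 0.605, v̄ = (1.14+0.00)/2 = 0.57 → q = 4.6×0.605×0.57 = 1.586 m³/s
Q = Σ q = 12.45 m³/s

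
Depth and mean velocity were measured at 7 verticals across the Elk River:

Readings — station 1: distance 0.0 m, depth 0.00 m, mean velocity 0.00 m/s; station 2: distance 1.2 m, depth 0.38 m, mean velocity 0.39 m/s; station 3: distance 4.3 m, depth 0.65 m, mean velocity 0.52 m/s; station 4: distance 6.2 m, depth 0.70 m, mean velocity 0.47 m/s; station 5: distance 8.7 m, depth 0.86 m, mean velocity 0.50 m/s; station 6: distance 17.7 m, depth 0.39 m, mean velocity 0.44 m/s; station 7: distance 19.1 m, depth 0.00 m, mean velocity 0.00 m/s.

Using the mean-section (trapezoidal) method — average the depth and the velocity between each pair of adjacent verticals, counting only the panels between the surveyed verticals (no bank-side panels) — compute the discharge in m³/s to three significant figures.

5.06 m³/s

Panel 1-2: Δb = 1.2 m, d̄ = (0.00+0.38)/2 = 0.19, v̄ = (0.00+0.39)/2 = 0.195 → q = 1.2×0.19×0.195 = 0.04446 m³/s
Panel 2-3: Δb = 3.1 m, d̄ = (0.38+0.65)/2 = 0.515, v̄ = (0.39+0.52)/2 = 0.455 → q = 3.1×0.515×0.455 = 0.7264 m³/s
Panel 3-4: Δb = 1.9 m, d̄ = (0.65+0.70)/2 = 0.675, v̄ = (0.52+0.47)/2 = 0.495 → q = 1.9×0.675×0.495 = 0.6348 m³/s
Panel 4-5: Δb = 2.5 m, d̄ = (0.70+0.86)/2 = 0.78, v̄ = (0.47+0.50)/2 = 0.485 → q = 2.5×0.78×0.485 = 0.9458 m³/s
Panel 5-6: Δb = 9 m, d̄ = (0.86+0.39)/2 = 0.625, v̄ = (0.50+0.44)/2 = 0.47 → q = 9×0.625×0.47 = 2.644 m³/s
Panel 6-7: Δb = 1.4 m, d̄ = (0.39+0.00)/2 = 0.195, v̄ = (0.44+0.00)/2 = 0.22 → q = 1.4×0.195×0.22 = 0.06006 m³/s
Q = Σ q = 5.055 m³/s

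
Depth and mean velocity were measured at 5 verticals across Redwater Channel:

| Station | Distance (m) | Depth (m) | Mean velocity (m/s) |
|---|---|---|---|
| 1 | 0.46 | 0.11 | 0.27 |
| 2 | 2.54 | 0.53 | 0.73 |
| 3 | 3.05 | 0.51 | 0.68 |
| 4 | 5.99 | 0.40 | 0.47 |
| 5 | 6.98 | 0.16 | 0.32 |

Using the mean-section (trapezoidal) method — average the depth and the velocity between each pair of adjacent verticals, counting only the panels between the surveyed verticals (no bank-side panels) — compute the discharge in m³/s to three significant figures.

Panel 1-2: Δb = 2.08 m, d̄ = (0.11+0.53)/2 = 0.32, v̄ = (0.27+0.73)/2 = 0.5 → q = 2.08×0.32×0.5 = 0.3328 m³/s
Panel 2-3: Δb = 0.51 m, d̄ = (0.53+0.51)/2 = 0.52, v̄ = (0.73+0.68)/2 = 0.705 → q = 0.51×0.52×0.705 = 0.1870 m³/s
Panel 3-4: Δb = 2.94 m, d̄ = (0.51+0.40)/2 = 0.455, v̄ = (0.68+0.47)/2 = 0.575 → q = 2.94×0.455×0.575 = 0.7692 m³/s
Panel 4-5: Δb = 0.99 m, d̄ = (0.40+0.16)/2 = 0.28, v̄ = (0.47+0.32)/2 = 0.395 → q = 0.99×0.28×0.395 = 0.1095 m³/s
Q = Σ q = 1.398 m³/s

1.40 m³/s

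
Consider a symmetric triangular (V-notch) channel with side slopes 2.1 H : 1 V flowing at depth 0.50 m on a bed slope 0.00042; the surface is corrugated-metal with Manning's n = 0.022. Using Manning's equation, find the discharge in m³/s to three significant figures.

0.181 m³/s

A = z·y² = 2.1×0.50² = 0.5250 m²
P = 2y√(1+z²) = 2×0.50×√(1+2.1²) = 2.326 m
R = A/P = 0.5250/2.326 = 0.2257 m
Q = (1/n)·A·R^(2/3)·S^(1/2) = (1/0.022) × 0.5250 × 0.2257^(2/3) × 0.00042^(1/2) = 0.1813 m³/s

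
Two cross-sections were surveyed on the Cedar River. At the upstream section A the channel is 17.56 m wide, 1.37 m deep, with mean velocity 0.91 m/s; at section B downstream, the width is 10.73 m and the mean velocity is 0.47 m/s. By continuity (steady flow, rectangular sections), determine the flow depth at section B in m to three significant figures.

4.34 m

Q = A₁V₁ = (17.56×1.37) × 0.91 = 21.89 m³/s
d₂ = Q/(b₂ V₂) = 21.89/(10.73×0.47) = 4.341 m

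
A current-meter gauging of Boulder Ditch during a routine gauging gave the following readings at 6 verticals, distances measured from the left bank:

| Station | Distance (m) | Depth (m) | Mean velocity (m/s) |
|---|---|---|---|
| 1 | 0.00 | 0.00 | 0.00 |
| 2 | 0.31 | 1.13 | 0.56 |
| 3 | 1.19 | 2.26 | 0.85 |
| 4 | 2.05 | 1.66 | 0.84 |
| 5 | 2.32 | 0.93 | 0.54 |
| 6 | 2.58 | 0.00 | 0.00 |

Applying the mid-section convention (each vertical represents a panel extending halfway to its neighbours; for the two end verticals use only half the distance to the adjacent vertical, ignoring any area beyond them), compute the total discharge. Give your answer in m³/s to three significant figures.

2.97 m³/s

w_2 = (1.19 − 0.00)/2 = 0.595 m; q_2 = 0.56 × 1.13 × 0.595 = 0.3765 m³/s
w_3 = (2.05 − 0.31)/2 = 0.87 m; q_3 = 0.85 × 2.26 × 0.87 = 1.671 m³/s
w_4 = (2.32 − 1.19)/2 = 0.565 m; q_4 = 0.84 × 1.66 × 0.565 = 0.7878 m³/s
w_5 = (2.58 − 2.05)/2 = 0.265 m; q_5 = 0.54 × 0.93 × 0.265 = 0.1331 m³/s
Stations 1, 6 contribute zero (depth or velocity is 0).
Q = Σ qᵢ = 2.969 m³/s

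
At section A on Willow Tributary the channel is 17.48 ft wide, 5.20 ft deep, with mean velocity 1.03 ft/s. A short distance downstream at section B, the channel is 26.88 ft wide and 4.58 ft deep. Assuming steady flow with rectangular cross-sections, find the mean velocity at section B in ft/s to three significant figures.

0.760 ft/s

Q = A₁V₁ = (17.48×5.20) × 1.03 = 93.62 ft³/s
A₂ = 26.88 × 4.58 = 123.1 ft²
V₂ = Q/A₂ = 93.62/123.1 = 0.7605 ft/s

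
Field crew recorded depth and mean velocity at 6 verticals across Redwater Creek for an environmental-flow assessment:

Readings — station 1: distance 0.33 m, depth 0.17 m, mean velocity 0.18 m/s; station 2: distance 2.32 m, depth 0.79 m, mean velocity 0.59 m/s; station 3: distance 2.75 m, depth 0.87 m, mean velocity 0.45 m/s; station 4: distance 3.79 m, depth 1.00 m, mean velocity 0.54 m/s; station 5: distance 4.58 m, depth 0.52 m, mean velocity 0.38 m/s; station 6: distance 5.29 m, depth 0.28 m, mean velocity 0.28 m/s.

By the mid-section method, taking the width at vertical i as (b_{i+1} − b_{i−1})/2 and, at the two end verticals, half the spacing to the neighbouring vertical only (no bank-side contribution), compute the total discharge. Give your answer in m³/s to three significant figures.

w_1 = (2.32 − 0.33)/2 = 0.995 m; q_1 = 0.18 × 0.17 × 0.995 = 0.03045 m³/s
w_2 = (2.75 − 0.33)/2 = 1.21 m; q_2 = 0.59 × 0.79 × 1.21 = 0.5640 m³/s
w_3 = (3.79 − 2.32)/2 = 0.735 m; q_3 = 0.45 × 0.87 × 0.735 = 0.2878 m³/s
w_4 = (4.58 − 2.75)/2 = 0.915 m; q_4 = 0.54 × 1.00 × 0.915 = 0.4941 m³/s
w_5 = (5.29 − 3.79)/2 = 0.75 m; q_5 = 0.38 × 0.52 × 0.75 = 0.1482 m³/s
w_6 = (5.29 − 4.58)/2 = 0.355 m; q_6 = 0.28 × 0.28 × 0.355 = 0.02783 m³/s
Q = Σ qᵢ = 1.552 m³/s

1.55 m³/s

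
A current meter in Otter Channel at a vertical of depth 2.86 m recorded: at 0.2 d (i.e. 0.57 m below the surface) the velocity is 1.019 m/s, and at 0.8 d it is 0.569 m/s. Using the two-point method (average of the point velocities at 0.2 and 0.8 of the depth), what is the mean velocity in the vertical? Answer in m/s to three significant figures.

0.794 m/s

v̄ = (1.019 + 0.569) / 2 = 0.7940 m/s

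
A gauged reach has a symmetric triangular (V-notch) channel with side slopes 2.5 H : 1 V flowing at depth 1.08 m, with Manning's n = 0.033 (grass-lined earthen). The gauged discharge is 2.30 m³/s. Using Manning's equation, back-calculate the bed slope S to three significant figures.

0.00170

A = z·y² = 2.5×1.08² = 2.916 m²
P = 2y√(1+z²) = 2×1.08×√(1+2.5²) = 5.816 m
R = A/P = 2.916/5.816 = 0.5014 m
S = (Q·n / (1·A·R^(2/3)))² = (2.30×0.033 / (1×2.916×0.6311))² = 0.001701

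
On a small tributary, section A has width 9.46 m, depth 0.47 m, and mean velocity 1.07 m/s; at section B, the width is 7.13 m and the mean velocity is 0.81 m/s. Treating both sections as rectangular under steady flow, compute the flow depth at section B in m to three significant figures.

0.824 m

Q = A₁V₁ = (9.46×0.47) × 1.07 = 4.757 m³/s
d₂ = Q/(b₂ V₂) = 4.757/(7.13×0.81) = 0.8238 m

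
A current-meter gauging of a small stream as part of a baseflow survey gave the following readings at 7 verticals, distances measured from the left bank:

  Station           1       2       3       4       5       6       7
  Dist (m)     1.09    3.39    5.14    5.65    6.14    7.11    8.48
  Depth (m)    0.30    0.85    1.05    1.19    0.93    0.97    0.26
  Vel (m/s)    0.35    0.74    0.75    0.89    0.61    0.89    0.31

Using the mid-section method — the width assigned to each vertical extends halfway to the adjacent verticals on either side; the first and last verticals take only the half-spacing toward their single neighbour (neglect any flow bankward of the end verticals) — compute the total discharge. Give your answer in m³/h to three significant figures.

w_1 = (3.39 − 1.09)/2 = 1.15 m; q_1 = 0.35 × 0.30 × 1.15 = 0.1208 m³/s
w_2 = (5.14 − 1.09)/2 = 2.025 m; q_2 = 0.74 × 0.85 × 2.025 = 1.274 m³/s
w_3 = (5.65 − 3.39)/2 = 1.13 m; q_3 = 0.75 × 1.05 × 1.13 = 0.8899 m³/s
w_4 = (6.14 − 5.14)/2 = 0.5 m; q_4 = 0.89 × 1.19 × 0.5 = 0.5296 m³/s
w_5 = (7.11 − 5.65)/2 = 0.73 m; q_5 = 0.61 × 0.93 × 0.73 = 0.4141 m³/s
w_6 = (8.48 − 6.14)/2 = 1.17 m; q_6 = 0.89 × 0.97 × 1.17 = 1.010 m³/s
w_7 = (8.48 − 7.11)/2 = 0.685 m; q_7 = 0.31 × 0.26 × 0.685 = 0.05521 m³/s
Q = Σ qᵢ = 4.293 m³/s
= 4.293 × 3600 = 15460 m³/h

15500 m³/h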